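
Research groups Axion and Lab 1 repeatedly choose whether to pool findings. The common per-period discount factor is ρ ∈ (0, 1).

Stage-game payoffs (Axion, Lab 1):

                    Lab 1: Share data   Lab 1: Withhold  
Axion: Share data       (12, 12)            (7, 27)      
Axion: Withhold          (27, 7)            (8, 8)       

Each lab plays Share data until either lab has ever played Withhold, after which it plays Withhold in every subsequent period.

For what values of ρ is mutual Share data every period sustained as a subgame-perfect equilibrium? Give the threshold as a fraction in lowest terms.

15/19

12/(1−ρ) ≥ 27 + 8ρ/(1−ρ)
12 ≥ 27 − 19ρ
ρ ≥ 15/19.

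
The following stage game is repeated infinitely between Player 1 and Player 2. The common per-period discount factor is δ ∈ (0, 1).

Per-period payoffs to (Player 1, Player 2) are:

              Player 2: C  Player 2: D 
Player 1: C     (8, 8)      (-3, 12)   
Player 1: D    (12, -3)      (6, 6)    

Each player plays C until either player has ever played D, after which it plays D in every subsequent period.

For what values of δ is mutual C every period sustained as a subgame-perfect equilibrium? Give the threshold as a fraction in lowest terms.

One-period gain from deviating is 12 − 8 = 4. The loss is 8 − 6 = 2 in every subsequent period, with present value 2·δ/(1−δ).
Deviation is unprofitable when 2·δ/(1−δ) ≥ 4, i.e. δ/(1−δ) ≥ 2.
Equivalently δ ≥ 4/(4+2) = 2/3.

2/3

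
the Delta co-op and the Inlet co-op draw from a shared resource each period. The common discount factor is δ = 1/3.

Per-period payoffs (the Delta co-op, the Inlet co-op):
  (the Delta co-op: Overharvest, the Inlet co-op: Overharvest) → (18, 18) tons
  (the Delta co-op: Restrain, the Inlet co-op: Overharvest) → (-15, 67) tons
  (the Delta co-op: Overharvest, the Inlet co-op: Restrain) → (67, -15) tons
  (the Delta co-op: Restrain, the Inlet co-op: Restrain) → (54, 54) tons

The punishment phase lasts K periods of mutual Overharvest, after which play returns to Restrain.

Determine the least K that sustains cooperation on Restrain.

IC: δ(1−δ^K)/(1−δ) ≥ (67−54)/(54−18) = 13/36.
With δ = 1/3: need 1 − δ^K ≥ 13/36·(1−1/3)/(1/3), i.e. δ^K ≤ 0.2778.
Since (1/3)^1 = 0.3333 and (1/3)^2 = 0.1111, the smallest such K is 2.

2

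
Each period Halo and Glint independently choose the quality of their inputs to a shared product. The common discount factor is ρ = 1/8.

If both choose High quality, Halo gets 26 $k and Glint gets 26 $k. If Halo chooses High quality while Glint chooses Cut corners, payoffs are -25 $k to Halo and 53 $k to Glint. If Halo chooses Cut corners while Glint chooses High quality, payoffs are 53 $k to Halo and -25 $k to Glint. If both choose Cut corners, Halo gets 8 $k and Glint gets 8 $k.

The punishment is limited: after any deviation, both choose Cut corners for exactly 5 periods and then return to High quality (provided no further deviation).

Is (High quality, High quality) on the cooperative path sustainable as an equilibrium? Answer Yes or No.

No

Comparing payoff streams over the 6 periods until play realigns: cooperate → 26(1+ρ+…+ρ^5); deviate → 53 + 8(ρ+…+ρ^5).
Cooperation is sustained iff (26−8)(ρ+…+ρ^5) ≥ 53−26.
ρ+…+ρ^5 = 1/8·(1−(1/8)^5)/(1−1/8) = 0.1429, and (53−26)/(26−8) = 1.5000.
0.1429 < 1.5000, so cooperation is not sustainable.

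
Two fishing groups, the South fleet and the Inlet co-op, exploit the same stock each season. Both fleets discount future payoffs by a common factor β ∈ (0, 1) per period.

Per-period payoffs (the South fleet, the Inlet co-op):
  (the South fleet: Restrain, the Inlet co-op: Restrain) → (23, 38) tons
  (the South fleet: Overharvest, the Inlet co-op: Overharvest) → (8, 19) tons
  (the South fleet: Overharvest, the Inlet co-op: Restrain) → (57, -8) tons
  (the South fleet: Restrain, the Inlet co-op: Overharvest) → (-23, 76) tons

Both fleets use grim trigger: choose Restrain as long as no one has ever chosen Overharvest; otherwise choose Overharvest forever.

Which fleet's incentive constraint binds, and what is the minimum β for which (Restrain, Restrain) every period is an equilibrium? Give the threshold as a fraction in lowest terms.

the South fleet; β ≥ 34/49

the South fleet: cooperation gives 23 each period; deviation gives 57 once then 8 forever.
  23/(1−β) ≥ 57 + 8β/(1−β) ⇒ β ≥ 34/49.
the Inlet co-op: cooperation gives 38 each period; deviation gives 76 once then 19 forever.
  β ≥ 38/57 = 2/3.
Both must hold, so the binding constraint is the South fleet's: β ≥ 34/49.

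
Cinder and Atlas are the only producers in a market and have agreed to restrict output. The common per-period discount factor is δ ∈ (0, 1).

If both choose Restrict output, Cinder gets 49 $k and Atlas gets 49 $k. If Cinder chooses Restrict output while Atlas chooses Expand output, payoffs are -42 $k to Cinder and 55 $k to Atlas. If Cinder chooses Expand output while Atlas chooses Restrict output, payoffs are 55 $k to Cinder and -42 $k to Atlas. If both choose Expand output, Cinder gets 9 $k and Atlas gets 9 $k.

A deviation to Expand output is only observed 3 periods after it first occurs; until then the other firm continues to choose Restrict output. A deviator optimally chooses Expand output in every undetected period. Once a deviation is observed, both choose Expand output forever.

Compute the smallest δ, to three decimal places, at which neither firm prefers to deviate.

Deviating for the 3 undetected periods gains 55−49 = 6 per period over cooperation, then loses 49−9 = 40 per period forever once punishment starts.
Gain: 6(1 + δ + … + δ^2); loss: 40·δ^3/(1−δ).
No profitable deviation ⇔ 6(1−δ^3) ≤ 40·δ^3, i.e. δ^3 ≥ 6/(6+40) = 3/23.
Hence δ ≥ (3/23)^(1/3) ≈ 0.507.

0.507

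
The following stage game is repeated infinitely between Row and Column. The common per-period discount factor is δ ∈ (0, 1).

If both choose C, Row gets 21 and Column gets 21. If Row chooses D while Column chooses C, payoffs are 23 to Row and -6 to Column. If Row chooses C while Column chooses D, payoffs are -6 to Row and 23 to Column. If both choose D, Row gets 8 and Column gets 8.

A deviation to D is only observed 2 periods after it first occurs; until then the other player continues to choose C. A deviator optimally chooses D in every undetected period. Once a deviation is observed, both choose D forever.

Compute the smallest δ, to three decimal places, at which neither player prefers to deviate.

0.365

The best deviation is to choose D for all 2 undetected periods, earning 23 each, then 8 forever once detected.
Deviation value: 23(1−δ^2)/(1−δ) + 8δ^2/(1−δ); cooperation value: 21/(1−δ).
IC: 21 ≥ 23(1−δ^2) + 8δ^2 = 23 − 15δ^2.
So δ^2 ≥ 2/15, giving δ ≥ (2/15)^(1/2) ≈ 0.365.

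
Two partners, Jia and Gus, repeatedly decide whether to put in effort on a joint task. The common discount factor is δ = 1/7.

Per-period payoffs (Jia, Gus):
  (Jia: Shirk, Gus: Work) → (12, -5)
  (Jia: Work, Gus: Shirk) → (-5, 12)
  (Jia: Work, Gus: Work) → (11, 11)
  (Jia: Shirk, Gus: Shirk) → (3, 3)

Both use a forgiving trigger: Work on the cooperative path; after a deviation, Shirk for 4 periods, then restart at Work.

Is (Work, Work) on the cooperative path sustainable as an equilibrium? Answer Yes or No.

Yes

A one-shot deviation gives 12 now, then 3 for 4 periods, then back to 11.
Gain from deviating: (12−11) today; loss: (11−3) in each of the next 4 periods.
No-deviation condition: (11−3)(δ+…+δ^4) ≥ 12−11, i.e. δ+…+δ^4 ≥ 1/8.
At δ = 1/7: δ+…+δ^4 = 0.1666 ≥ 0.1250.
So cooperation is sustainable.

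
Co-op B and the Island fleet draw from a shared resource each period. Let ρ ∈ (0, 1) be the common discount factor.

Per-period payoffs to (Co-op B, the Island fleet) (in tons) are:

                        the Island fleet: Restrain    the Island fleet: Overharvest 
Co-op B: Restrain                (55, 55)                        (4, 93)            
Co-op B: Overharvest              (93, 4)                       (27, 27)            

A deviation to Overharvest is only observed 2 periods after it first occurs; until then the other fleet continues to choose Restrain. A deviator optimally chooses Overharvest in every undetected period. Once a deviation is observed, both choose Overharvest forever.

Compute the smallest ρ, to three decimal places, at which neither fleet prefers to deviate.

0.759

Deviating for the 2 undetected periods gains 93−55 = 38 per period over cooperation, then loses 55−27 = 28 per period forever once punishment starts.
Gain: 38(1 + ρ + … + ρ^1); loss: 28·ρ^2/(1−ρ).
No profitable deviation ⇔ 38(1−ρ^2) ≤ 28·ρ^2, i.e. ρ^2 ≥ 38/(38+28) = 19/33.
Hence ρ ≥ (19/33)^(1/2) ≈ 0.759.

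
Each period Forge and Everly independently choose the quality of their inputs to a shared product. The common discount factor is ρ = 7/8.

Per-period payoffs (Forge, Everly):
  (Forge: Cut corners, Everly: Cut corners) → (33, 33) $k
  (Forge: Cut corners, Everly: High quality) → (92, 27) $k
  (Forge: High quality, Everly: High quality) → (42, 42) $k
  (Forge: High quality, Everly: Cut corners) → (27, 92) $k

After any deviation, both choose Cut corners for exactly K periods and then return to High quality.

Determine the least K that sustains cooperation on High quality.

12

No profitable deviation requires (42−33)(ρ+…+ρ^K) ≥ 92−42, i.e. ρ+…+ρ^K ≥ 50/9 ≈ 5.5556.
With ρ = 7/8, the partial sums are K=1: 0.8750, K=2: 1.6406, …, K=10: 5.1585, K=11: 5.3887, K=12: 5.5901.
K = 12 is the first length at which the sum reaches 5.5556.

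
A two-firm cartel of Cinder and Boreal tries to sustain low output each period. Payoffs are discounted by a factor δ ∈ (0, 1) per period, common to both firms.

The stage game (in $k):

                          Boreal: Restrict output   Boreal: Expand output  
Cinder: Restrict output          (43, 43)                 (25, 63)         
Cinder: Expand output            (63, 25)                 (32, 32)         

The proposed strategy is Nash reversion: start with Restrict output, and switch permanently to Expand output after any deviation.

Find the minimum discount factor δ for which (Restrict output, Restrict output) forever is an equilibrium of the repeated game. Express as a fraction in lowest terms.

20/31

43/(1−δ) ≥ 63 + 32δ/(1−δ)
43 ≥ 63 − 31δ
δ ≥ 20/31.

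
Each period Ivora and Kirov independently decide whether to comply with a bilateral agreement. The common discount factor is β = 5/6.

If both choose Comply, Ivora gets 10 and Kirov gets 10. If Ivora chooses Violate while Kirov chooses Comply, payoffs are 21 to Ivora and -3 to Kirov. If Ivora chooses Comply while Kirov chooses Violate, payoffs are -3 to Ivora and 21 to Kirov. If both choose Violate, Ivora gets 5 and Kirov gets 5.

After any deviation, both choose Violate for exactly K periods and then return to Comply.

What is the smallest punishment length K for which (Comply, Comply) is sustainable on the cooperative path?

IC: β(1−β^K)/(1−β) ≥ (21−10)/(10−5) = 11/5.
With β = 5/6: need 1 − β^K ≥ 11/5·(1−5/6)/(5/6), i.e. β^K ≤ 0.5600.
Since (5/6)^3 = 0.5787 and (5/6)^4 = 0.4823, the smallest such K is 4.

4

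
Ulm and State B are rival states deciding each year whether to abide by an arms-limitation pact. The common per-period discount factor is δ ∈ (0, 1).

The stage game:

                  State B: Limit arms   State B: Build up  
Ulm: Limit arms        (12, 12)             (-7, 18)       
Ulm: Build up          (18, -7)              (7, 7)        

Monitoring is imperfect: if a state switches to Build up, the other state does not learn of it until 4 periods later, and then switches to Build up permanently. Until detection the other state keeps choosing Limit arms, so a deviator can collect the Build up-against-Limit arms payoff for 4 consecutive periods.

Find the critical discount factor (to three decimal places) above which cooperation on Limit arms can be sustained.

The best deviation is to choose Build up for all 4 undetected periods, earning 18 each, then 7 forever once detected.
Deviation value: 18(1−δ^4)/(1−δ) + 7δ^4/(1−δ); cooperation value: 12/(1−δ).
IC: 12 ≥ 18(1−δ^4) + 7δ^4 = 18 − 11δ^4.
So δ^4 ≥ 6/11, giving δ ≥ (6/11)^(1/4) ≈ 0.859.

0.859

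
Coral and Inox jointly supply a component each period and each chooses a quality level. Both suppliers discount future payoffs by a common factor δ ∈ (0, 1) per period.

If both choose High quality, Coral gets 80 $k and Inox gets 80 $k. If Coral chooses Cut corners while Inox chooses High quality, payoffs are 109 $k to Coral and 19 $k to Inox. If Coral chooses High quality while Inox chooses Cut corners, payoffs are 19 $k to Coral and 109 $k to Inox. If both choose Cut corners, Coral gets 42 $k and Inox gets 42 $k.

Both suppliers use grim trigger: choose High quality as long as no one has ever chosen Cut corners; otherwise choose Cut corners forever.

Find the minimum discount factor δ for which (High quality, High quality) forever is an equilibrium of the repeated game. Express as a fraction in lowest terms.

Under grim trigger the critical discount factor is (T−C)/(T−P) with T = 109, C = 80, P = 42.
δ* = (109−80)/(109−42) = 29/67.

29/67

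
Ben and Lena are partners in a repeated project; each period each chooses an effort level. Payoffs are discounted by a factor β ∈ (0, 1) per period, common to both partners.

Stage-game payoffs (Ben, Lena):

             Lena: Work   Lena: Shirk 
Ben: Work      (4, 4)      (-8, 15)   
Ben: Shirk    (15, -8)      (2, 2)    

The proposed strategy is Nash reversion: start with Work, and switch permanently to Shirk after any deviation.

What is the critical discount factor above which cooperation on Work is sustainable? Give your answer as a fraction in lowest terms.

11/13

4/(1−β) ≥ 15 + 2β/(1−β)
4 ≥ 15 − 13β
β ≥ 11/13.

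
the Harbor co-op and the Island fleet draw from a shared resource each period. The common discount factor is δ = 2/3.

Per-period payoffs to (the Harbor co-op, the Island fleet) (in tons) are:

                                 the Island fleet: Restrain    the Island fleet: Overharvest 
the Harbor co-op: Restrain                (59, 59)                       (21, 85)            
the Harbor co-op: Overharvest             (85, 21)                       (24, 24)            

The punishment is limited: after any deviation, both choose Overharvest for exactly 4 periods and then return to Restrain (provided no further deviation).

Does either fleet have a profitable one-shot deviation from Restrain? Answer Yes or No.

A one-shot deviation gives 85 now, then 24 for 4 periods, then back to 59.
Gain from deviating: (85−59) today; loss: (59−24) in each of the next 4 periods.
No-deviation condition: (59−24)(δ+…+δ^4) ≥ 85−59, i.e. δ+…+δ^4 ≥ 26/35.
At δ = 2/3: δ+…+δ^4 = 1.6049 ≥ 0.7429.
So cooperation is sustainable.

No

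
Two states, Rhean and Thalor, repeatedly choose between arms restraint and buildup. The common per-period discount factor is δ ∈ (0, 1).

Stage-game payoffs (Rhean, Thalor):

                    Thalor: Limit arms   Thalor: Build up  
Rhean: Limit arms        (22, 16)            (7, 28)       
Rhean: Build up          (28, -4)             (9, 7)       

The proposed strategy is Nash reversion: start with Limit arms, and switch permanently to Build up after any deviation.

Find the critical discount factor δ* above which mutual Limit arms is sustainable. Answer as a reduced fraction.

4/7

Rhean: cooperation gives 22 each period; deviation gives 28 once then 9 forever.
  22/(1−δ) ≥ 28 + 9δ/(1−δ) ⇒ δ ≥ 6/19.
Thalor: cooperation gives 16 each period; deviation gives 28 once then 7 forever.
  δ ≥ 12/21 = 4/7.
Both must hold, so the binding constraint is Thalor's: δ ≥ 4/7.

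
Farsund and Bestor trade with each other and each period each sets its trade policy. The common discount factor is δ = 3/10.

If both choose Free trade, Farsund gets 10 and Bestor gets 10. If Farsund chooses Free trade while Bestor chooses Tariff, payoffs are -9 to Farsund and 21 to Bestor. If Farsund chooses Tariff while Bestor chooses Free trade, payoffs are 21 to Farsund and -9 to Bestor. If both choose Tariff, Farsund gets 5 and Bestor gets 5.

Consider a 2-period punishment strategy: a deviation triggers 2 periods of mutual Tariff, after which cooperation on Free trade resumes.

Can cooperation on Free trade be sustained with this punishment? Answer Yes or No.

IC: δ+…+δ^2 ≥ (21−10)/(10−5) = 11/5.
At δ = 3/10: partial sum = 0.3900 < 2.2000. Cooperation not sustainable.

No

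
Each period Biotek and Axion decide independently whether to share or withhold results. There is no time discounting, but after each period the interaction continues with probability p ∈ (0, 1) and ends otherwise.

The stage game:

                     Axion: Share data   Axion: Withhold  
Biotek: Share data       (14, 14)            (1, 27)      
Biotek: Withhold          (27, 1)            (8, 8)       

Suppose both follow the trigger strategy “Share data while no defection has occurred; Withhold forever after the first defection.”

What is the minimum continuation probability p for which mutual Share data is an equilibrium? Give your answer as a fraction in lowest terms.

Expected cooperation value is 14 + p·14 + p²·14 + … = 14/(1−p); deviation gives 27 + p·8/(1−p).
14 ≥ 27(1−p) + 8p ⇒ 19p ≥ 13 ⇒ p ≥ 13/19.

13/19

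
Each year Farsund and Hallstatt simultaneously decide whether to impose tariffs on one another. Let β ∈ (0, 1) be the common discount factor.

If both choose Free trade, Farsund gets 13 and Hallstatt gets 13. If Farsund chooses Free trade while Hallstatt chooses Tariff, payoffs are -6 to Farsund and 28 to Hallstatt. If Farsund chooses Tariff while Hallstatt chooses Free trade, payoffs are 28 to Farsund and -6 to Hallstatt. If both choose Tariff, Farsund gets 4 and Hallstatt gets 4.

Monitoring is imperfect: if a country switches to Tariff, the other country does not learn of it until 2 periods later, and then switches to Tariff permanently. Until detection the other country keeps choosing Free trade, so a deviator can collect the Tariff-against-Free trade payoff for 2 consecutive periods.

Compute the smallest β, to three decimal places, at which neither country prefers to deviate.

Deviating for the 2 undetected periods gains 28−13 = 15 per period over cooperation, then loses 13−4 = 9 per period forever once punishment starts.
Gain: 15(1 + β + … + β^1); loss: 9·β^2/(1−β).
No profitable deviation ⇔ 15(1−β^2) ≤ 9·β^2, i.e. β^2 ≥ 15/(15+9) = 5/8.
Hence β ≥ (5/8)^(1/2) ≈ 0.791.

0.791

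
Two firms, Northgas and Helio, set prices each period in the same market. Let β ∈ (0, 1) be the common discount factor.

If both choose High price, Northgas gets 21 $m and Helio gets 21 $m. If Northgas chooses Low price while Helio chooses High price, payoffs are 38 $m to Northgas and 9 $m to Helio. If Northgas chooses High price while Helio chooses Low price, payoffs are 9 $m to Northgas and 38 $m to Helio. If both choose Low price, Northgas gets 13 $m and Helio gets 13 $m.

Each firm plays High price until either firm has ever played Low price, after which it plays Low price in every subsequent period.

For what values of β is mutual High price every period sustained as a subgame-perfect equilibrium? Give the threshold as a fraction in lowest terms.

17/25

Cooperation forever yields 21 each period: 21/(1−β).
Deviating yields 38 once, then 13 forever: 38 + 13β/(1−β).
No profitable deviation requires 21/(1−β) ≥ 38 + 13β/(1−β).
Multiplying by (1−β): 21 ≥ 38(1−β) + 13β = 38 − 25β.
So 25β ≥ 17, i.e. β ≥ 17/25.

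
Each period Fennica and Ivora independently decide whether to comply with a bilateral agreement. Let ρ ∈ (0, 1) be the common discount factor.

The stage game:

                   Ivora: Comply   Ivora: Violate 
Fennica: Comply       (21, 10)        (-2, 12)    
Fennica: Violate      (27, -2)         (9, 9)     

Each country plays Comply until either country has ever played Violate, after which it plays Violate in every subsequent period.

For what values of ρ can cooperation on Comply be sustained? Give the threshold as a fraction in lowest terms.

2/3

Fennica: cooperation gives 21 each period; deviation gives 27 once then 9 forever.
  21/(1−ρ) ≥ 27 + 9ρ/(1−ρ) ⇒ ρ ≥ 6/18 = 1/3.
Ivora: cooperation gives 10 each period; deviation gives 12 once then 9 forever.
  ρ ≥ 2/3.
Both must hold, so the binding constraint is Ivora's: ρ ≥ 2/3.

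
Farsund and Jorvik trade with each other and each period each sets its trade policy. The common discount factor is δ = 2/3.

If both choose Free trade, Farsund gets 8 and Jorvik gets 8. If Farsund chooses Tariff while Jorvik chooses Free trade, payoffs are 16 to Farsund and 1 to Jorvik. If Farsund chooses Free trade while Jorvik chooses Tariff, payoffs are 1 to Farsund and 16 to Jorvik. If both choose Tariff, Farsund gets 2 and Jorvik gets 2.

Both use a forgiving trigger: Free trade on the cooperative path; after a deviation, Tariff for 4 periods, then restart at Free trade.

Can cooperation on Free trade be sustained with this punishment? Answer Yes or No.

Comparing payoff streams over the 5 periods until play realigns: cooperate → 8(1+δ+…+δ^4); deviate → 16 + 2(δ+…+δ^4).
Cooperation is sustained iff (8−2)(δ+…+δ^4) ≥ 16−8.
δ+…+δ^4 = 2/3·(1−(2/3)^4)/(1−2/3) = 1.6049, and (16−8)/(8−2) = 1.3333.
1.6049 ≥ 1.3333, so cooperation is sustainable.

Yes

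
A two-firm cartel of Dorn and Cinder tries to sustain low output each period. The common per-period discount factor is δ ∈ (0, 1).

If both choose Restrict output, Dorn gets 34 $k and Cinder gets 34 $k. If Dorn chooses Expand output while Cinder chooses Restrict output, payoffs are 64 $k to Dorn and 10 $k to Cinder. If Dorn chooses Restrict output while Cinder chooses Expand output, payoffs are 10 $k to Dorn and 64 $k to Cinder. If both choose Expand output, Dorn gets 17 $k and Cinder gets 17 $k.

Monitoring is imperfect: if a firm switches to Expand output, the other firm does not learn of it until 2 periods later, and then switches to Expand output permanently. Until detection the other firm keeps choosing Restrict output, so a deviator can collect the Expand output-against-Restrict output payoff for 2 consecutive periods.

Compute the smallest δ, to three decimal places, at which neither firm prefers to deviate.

0.799

Deviating for the 2 undetected periods gains 64−34 = 30 per period over cooperation, then loses 34−17 = 17 per period forever once punishment starts.
Gain: 30(1 + δ + … + δ^1); loss: 17·δ^2/(1−δ).
No profitable deviation ⇔ 30(1−δ^2) ≤ 17·δ^2, i.e. δ^2 ≥ 30/(30+17) = 30/47.
Hence δ ≥ (30/47)^(1/2) ≈ 0.799.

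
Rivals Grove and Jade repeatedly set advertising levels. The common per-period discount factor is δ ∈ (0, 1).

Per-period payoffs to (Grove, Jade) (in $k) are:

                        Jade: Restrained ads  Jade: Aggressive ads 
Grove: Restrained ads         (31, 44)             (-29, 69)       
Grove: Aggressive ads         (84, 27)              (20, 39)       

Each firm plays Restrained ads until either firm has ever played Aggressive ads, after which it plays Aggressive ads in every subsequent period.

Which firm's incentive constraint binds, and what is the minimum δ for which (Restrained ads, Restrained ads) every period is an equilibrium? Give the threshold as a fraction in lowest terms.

For Grove: deviation gain 84−31 = 53, per-period punishment loss 31−20 = 11. IC gives δ ≥ 53/64.
For Jade: gain 25, loss 5 per period, so δ ≥ 25/30 = 5/6.
The tighter constraint is Jade's, so cooperation needs δ ≥ 5/6.

Jade; δ ≥ 5/6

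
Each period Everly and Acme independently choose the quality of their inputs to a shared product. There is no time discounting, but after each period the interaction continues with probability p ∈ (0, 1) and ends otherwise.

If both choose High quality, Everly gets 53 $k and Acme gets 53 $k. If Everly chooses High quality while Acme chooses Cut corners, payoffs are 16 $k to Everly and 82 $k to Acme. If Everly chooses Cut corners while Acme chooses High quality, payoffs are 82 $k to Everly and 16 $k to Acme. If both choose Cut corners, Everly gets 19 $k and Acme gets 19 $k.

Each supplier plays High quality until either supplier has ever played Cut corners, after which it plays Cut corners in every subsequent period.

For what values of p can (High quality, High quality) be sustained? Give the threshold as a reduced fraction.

Expected cooperation value is 53 + p·53 + p²·53 + … = 53/(1−p); deviation gives 82 + p·19/(1−p).
53 ≥ 82(1−p) + 19p ⇒ 63p ≥ 29 ⇒ p ≥ 29/63.

29/63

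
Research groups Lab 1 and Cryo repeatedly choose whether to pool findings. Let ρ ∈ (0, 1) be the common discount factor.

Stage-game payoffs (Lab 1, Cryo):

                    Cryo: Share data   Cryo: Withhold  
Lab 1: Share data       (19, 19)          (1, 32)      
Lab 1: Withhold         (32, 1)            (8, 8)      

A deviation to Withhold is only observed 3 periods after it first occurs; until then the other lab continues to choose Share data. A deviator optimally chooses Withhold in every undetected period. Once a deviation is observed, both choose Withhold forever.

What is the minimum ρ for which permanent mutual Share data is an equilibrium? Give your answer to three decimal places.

The best deviation is to choose Withhold for all 3 undetected periods, earning 32 each, then 8 forever once detected.
Deviation value: 32(1−ρ^3)/(1−ρ) + 8ρ^3/(1−ρ); cooperation value: 19/(1−ρ).
IC: 19 ≥ 32(1−ρ^3) + 8ρ^3 = 32 − 24ρ^3.
So ρ^3 ≥ 13/24, giving ρ ≥ (13/24)^(1/3) ≈ 0.815.

0.815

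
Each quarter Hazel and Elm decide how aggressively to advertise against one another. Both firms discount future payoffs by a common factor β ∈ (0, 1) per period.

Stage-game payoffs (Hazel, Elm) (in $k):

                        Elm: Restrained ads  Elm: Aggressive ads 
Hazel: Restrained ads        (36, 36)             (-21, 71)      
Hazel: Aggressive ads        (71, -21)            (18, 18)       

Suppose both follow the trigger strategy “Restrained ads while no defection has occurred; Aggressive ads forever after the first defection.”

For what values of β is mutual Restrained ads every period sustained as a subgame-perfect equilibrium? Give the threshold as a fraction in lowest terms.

35/53

Under grim trigger the critical discount factor is (T−C)/(T−P) with T = 71, C = 36, P = 18.
β* = (71−36)/(71−18) = 35/53.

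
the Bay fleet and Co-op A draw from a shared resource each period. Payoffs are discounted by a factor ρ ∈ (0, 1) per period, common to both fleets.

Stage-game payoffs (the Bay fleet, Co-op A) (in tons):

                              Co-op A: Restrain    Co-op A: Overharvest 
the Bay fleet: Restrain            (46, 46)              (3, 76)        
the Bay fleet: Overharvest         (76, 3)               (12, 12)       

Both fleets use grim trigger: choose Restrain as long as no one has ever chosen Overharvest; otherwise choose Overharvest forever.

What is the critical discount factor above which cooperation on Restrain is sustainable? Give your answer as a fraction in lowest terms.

Under grim trigger the critical discount factor is (T−C)/(T−P) with T = 76, C = 46, P = 12.
ρ* = (76−46)/(76−12) = 30/64 = 15/32.

15/32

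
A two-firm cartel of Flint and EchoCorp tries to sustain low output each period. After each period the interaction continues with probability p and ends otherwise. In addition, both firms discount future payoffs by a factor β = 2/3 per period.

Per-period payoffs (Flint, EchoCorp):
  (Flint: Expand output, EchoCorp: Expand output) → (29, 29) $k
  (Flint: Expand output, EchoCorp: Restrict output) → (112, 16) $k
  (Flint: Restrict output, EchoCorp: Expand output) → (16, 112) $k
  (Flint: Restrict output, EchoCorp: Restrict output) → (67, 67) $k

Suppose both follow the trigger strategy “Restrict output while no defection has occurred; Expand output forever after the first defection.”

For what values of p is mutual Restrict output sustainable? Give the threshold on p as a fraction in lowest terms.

135/166

With continuation probability p and discount β, the effective per-period discount factor is βp.
Grim-trigger IC: βp ≥ (112−67)/(112−29) = 45/83.
So p ≥ (45/83)/(2/3) = 135/166.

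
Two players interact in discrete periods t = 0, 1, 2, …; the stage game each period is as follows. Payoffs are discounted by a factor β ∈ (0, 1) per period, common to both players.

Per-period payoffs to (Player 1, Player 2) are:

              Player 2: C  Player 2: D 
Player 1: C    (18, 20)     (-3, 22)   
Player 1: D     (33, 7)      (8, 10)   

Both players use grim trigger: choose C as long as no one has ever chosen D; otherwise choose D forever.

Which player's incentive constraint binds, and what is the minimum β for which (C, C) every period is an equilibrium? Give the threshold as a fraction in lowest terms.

Player 1's threshold: (33−18)/(33−8) = 3/5.
Player 2's threshold: (22−20)/(22−10) = 1/6.
3/5 > 1/6, so Player 1 binds and β* = 3/5.

Player 1; β ≥ 3/5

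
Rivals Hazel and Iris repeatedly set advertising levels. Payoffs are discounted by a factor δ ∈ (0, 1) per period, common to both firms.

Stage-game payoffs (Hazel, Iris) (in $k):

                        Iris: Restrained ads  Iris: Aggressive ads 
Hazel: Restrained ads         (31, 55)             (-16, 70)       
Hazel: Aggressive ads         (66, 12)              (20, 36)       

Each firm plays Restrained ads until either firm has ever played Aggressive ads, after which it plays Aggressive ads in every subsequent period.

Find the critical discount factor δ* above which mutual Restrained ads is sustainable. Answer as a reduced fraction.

Hazel's threshold: (66−31)/(66−20) = 35/46.
Iris's threshold: (70−55)/(70−36) = 15/34.
35/46 > 15/34, so Hazel binds and δ* = 35/46.

35/46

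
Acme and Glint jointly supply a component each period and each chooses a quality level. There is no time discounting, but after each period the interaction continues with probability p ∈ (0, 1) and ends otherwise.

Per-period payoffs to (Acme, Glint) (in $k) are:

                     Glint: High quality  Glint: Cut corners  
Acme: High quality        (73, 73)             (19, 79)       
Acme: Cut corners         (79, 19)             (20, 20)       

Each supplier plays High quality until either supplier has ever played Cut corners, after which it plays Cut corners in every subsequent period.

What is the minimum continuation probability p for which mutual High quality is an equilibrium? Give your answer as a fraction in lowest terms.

With no time discounting, the continuation probability p plays the role of the discount factor.
Grim-trigger IC: 73/(1−p) ≥ 79 + 20p/(1−p) ⇒ p ≥ (79−73)/(79−20) = 6/59.

6/59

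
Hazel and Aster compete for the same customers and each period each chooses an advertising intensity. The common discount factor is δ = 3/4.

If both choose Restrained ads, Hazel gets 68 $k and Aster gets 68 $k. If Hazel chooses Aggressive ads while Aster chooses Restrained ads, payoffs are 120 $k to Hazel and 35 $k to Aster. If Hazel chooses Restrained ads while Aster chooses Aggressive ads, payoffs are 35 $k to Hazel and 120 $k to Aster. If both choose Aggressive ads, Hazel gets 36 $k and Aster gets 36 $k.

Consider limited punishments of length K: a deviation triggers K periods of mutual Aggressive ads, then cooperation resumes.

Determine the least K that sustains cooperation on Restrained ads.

3

Need Σ_{k=1}^{K} δ^k ≥ (120−68)/(68−36) = 1.6250 at δ = 3/4.
At K = 2 the sum is 1.3125 < 1.6250; at K = 3 it is 1.7344 ≥ 1.6250.
So the minimum punishment length is K = 3.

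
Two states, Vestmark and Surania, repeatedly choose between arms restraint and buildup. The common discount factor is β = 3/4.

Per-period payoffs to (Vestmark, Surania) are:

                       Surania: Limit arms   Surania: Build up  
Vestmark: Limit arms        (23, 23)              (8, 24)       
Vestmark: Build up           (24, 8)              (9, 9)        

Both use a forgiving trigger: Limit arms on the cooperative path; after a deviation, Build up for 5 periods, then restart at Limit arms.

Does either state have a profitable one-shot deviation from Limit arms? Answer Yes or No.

Comparing payoff streams over the 6 periods until play realigns: cooperate → 23(1+β+…+β^5); deviate → 24 + 9(β+…+β^5).
Cooperation is sustained iff (23−9)(β+…+β^5) ≥ 24−23.
β+…+β^5 = 3/4·(1−(3/4)^5)/(1−3/4) = 2.2881, and (24−23)/(23−9) = 0.0714.
2.2881 ≥ 0.0714, so cooperation is sustainable.

No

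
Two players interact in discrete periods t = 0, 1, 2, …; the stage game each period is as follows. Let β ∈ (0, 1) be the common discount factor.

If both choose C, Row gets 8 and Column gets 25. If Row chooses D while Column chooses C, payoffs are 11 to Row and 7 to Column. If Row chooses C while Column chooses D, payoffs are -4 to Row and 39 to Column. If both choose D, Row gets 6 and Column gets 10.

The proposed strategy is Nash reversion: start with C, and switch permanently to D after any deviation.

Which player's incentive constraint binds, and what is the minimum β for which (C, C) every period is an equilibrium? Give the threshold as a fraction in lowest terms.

Row; β ≥ 3/5

Row's threshold: (11−8)/(11−6) = 3/5.
Column's threshold: (39−25)/(39−10) = 14/29.
3/5 > 14/29, so Row binds and β* = 3/5.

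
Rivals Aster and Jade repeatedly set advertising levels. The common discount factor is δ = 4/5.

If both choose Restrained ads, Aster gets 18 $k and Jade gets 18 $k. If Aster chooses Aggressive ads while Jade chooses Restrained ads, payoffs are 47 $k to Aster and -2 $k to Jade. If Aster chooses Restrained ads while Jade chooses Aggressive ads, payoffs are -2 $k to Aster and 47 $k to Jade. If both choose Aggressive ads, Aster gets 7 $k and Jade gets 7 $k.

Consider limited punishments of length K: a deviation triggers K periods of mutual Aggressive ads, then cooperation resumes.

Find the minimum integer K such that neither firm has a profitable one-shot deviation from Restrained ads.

5

Need Σ_{k=1}^{K} δ^k ≥ (47−18)/(18−7) = 2.6364 at δ = 4/5.
At K = 4 the sum is 2.3616 < 2.6364; at K = 5 it is 2.6893 ≥ 2.6364.
So the minimum punishment length is K = 5.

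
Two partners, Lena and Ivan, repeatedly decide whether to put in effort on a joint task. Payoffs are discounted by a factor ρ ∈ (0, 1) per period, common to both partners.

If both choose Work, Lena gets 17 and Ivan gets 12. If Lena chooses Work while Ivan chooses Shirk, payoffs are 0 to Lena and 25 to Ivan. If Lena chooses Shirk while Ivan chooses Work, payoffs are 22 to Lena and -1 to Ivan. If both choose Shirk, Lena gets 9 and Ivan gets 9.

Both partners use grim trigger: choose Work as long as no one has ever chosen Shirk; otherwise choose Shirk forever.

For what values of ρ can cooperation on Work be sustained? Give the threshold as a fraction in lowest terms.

13/16

For Lena: deviation gain 22−17 = 5, per-period punishment loss 17−9 = 8. IC gives ρ ≥ 5/13.
For Ivan: gain 13, loss 3 per period, so ρ ≥ 13/16.
The tighter constraint is Ivan's, so cooperation needs ρ ≥ 13/16.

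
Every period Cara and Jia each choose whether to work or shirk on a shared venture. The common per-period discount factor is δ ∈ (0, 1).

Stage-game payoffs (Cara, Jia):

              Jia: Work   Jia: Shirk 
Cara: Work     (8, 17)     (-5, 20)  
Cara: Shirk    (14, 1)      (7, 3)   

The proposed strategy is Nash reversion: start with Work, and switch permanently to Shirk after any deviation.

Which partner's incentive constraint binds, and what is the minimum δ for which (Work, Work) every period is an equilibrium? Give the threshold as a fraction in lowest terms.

Cara: cooperation gives 8 each period; deviation gives 14 once then 7 forever.
  8/(1−δ) ≥ 14 + 7δ/(1−δ) ⇒ δ ≥ 6/7.
Jia: cooperation gives 17 each period; deviation gives 20 once then 3 forever.
  δ ≥ 3/17.
Both must hold, so the binding constraint is Cara's: δ ≥ 6/7.

Cara; δ ≥ 6/7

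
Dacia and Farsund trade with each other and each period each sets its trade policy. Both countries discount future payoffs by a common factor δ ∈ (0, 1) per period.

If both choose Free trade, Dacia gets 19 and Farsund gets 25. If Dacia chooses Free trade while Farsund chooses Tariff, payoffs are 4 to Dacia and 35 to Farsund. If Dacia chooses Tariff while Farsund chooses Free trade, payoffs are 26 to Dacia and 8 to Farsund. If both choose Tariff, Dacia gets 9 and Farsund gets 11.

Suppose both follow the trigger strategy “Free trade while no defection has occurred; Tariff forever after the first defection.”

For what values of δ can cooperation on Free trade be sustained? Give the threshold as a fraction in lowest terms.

5/12

For Dacia: deviation gain 26−19 = 7, per-period punishment loss 19−9 = 10. IC gives δ ≥ 7/17.
For Farsund: gain 10, loss 14 per period, so δ ≥ 10/24 = 5/12.
The tighter constraint is Farsund's, so cooperation needs δ ≥ 5/12.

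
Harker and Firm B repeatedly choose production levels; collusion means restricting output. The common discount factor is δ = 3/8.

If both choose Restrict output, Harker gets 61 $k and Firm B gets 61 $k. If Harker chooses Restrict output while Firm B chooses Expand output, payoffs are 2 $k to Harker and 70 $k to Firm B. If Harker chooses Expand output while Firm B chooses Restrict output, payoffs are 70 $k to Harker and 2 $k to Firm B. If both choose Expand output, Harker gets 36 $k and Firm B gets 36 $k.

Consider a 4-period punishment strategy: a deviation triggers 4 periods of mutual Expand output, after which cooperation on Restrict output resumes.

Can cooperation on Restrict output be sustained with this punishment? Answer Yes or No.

Comparing payoff streams over the 5 periods until play realigns: cooperate → 61(1+δ+…+δ^4); deviate → 70 + 36(δ+…+δ^4).
Cooperation is sustained iff (61−36)(δ+…+δ^4) ≥ 70−61.
δ+…+δ^4 = 3/8·(1−(3/8)^4)/(1−3/8) = 0.5881, and (70−61)/(61−36) = 0.3600.
0.5881 ≥ 0.3600, so cooperation is sustainable.

Yes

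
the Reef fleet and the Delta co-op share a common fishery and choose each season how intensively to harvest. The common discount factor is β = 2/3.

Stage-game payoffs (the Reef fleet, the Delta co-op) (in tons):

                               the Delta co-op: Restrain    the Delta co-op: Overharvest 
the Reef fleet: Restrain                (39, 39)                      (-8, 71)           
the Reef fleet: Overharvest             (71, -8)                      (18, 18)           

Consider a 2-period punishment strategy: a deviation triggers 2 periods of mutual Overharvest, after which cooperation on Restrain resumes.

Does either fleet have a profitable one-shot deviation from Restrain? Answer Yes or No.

Yes

A one-shot deviation gives 71 now, then 18 for 2 periods, then back to 39.
Gain from deviating: (71−39) today; loss: (39−18) in each of the next 2 periods.
No-deviation condition: (39−18)(β+…+β^2) ≥ 71−39, i.e. β+…+β^2 ≥ 32/21.
At β = 2/3: β+…+β^2 = 1.1111 < 1.5238.
So cooperation is not sustainable.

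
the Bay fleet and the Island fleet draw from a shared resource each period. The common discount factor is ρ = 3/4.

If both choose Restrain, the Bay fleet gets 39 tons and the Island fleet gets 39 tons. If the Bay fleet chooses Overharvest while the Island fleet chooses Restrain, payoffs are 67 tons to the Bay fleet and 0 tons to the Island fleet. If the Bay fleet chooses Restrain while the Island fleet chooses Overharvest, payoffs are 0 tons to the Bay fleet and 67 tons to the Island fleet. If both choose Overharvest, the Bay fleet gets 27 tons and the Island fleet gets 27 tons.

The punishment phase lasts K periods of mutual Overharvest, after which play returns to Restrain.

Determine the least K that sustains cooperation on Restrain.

6

IC: ρ(1−ρ^K)/(1−ρ) ≥ (67−39)/(39−27) = 7/3.
With ρ = 3/4: need 1 − ρ^K ≥ 7/3·(1−3/4)/(3/4), i.e. ρ^K ≤ 0.2222.
Since (3/4)^5 = 0.2373 and (3/4)^6 = 0.1780, the smallest such K is 6.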